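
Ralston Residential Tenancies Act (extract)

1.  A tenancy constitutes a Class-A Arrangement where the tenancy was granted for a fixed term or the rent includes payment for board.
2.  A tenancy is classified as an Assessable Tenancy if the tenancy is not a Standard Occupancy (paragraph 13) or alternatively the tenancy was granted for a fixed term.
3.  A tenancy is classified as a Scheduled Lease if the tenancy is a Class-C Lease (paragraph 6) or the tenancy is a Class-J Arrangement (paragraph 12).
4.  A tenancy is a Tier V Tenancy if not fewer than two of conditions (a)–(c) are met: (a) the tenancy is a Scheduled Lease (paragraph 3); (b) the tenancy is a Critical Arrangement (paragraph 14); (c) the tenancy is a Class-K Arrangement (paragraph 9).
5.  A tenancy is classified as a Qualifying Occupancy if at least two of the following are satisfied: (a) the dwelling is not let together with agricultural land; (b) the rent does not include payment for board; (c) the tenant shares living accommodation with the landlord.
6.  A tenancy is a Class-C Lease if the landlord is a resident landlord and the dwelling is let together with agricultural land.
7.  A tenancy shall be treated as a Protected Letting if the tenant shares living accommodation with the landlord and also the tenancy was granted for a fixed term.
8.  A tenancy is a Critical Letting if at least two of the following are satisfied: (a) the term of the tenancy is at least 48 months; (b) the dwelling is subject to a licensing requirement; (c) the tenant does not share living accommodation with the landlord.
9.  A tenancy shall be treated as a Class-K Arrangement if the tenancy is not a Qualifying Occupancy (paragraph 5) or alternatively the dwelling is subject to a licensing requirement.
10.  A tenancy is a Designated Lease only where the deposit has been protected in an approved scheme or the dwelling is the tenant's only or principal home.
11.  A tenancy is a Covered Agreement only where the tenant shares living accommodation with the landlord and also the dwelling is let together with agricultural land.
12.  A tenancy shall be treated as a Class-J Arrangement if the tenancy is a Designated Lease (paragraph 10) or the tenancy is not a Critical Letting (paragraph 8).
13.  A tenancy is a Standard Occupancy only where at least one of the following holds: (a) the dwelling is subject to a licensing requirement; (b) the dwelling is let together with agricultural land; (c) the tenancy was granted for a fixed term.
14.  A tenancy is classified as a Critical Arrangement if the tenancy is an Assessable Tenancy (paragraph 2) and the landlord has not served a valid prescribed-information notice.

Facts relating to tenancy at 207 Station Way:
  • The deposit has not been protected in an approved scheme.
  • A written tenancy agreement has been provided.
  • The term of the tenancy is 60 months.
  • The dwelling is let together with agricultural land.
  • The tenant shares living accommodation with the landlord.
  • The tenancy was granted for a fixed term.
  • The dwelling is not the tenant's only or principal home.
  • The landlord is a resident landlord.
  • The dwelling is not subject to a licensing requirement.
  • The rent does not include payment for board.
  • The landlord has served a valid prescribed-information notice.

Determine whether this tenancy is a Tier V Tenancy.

Under paragraph 6: the landlord is a resident landlord? yes; and the dwelling is let together with agricultural land? yes. So the tenancy is a Class-C Lease.
Under paragraph 10: the deposit has been protected in an approved scheme? no; or the dwelling is the tenant's only or principal home? no. So the tenancy is not a Designated Lease.
Under paragraph 8: term of the tenancy: 60 months ≥ 48 months? yes; the dwelling is subject to a licensing requirement? no; the tenant does not share living accommodation with the landlord? no — 1 of 3 hold (need ≥2) → not satisfied.
Under paragraph 12: Designated Lease (paragraph 10)? no; or not a Critical Letting (paragraph 8)? yes. So the tenancy is a Class-J Arrangement.
Under paragraph 3: Class-C Lease (paragraph 6)? yes; or Class-J Arrangement (paragraph 12)? yes. So the tenancy is a Scheduled Lease.
Under paragraph 13: the dwelling is subject to a licensing requirement? no; or the dwelling is let together with agricultural land? yes; or the tenancy was granted for a fixed term? yes. So the tenancy is a Standard Occupancy.
Under paragraph 2: not a Standard Occupancy (paragraph 13)? no; or the tenancy was granted for a fixed term? yes. So the tenancy is an Assessable Tenancy.
Under paragraph 14: Assessable Tenancy (paragraph 2)? yes; and the landlord has not served a valid prescribed-information notice? no. So the tenancy is not a Critical Arrangement.
Under paragraph 5: the dwelling is not let together with agricultural land? no; the rent does not include payment for board? yes; the tenant shares living accommodation with the landlord? yes — 2 of 3 hold (need ≥2) → satisfied.
Under paragraph 9: not a Qualifying Occupancy (paragraph 5)? no; or the dwelling is subject to a licensing requirement? no. So the tenancy is not a Class-K Arrangement.
Under paragraph 4: Scheduled Lease (paragraph 3)? yes; Critical Arrangement (paragraph 14)? no; Class-K Arrangement (paragraph 9)? no — 1 of 3 hold (need ≥2) → not satisfied.

No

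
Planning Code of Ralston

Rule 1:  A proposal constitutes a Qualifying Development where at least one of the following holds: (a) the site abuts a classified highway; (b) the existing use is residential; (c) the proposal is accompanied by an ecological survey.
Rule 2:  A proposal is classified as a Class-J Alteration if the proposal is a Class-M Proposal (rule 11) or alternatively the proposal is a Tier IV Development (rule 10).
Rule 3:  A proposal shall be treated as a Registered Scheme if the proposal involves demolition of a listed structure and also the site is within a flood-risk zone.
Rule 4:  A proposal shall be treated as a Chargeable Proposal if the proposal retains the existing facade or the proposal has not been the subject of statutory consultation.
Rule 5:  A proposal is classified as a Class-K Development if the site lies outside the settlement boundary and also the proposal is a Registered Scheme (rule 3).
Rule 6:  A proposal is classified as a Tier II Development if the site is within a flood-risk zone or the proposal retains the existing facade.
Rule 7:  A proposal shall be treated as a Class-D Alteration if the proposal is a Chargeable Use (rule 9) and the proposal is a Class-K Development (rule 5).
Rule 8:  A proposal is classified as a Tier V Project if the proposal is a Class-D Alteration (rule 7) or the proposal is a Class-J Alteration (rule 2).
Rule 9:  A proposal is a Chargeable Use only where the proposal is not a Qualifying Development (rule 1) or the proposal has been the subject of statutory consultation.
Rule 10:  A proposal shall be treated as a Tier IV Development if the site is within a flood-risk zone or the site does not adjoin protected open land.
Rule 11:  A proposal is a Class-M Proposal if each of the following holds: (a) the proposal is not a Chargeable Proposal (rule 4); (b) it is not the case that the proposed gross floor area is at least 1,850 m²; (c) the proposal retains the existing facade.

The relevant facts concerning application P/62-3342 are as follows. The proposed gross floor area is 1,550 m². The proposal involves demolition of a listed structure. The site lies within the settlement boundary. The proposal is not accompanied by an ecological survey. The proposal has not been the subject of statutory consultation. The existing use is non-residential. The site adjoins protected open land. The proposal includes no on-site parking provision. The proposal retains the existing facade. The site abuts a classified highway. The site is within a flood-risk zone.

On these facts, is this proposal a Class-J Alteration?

Yes

Under rule 4: the proposal retains the existing facade? yes; or the proposal has not been the subject of statutory consultation? yes. So the proposal is a Chargeable Proposal.
Under rule 11: not a Chargeable Proposal (rule 4)? no; and proposed gross floor area: 1,550 m² ≥ 1,850 m²? no, so negated condition yes; and the proposal retains the existing facade? yes. So the proposal is not a Class-M Proposal.
Under rule 10: the site is within a flood-risk zone? yes; or the site does not adjoin protected open land? no. So the proposal is a Tier IV Development.
Under rule 2: Class-M Proposal (rule 11)? no; or Tier IV Development (rule 10)? yes. So the proposal is a Class-J Alteration.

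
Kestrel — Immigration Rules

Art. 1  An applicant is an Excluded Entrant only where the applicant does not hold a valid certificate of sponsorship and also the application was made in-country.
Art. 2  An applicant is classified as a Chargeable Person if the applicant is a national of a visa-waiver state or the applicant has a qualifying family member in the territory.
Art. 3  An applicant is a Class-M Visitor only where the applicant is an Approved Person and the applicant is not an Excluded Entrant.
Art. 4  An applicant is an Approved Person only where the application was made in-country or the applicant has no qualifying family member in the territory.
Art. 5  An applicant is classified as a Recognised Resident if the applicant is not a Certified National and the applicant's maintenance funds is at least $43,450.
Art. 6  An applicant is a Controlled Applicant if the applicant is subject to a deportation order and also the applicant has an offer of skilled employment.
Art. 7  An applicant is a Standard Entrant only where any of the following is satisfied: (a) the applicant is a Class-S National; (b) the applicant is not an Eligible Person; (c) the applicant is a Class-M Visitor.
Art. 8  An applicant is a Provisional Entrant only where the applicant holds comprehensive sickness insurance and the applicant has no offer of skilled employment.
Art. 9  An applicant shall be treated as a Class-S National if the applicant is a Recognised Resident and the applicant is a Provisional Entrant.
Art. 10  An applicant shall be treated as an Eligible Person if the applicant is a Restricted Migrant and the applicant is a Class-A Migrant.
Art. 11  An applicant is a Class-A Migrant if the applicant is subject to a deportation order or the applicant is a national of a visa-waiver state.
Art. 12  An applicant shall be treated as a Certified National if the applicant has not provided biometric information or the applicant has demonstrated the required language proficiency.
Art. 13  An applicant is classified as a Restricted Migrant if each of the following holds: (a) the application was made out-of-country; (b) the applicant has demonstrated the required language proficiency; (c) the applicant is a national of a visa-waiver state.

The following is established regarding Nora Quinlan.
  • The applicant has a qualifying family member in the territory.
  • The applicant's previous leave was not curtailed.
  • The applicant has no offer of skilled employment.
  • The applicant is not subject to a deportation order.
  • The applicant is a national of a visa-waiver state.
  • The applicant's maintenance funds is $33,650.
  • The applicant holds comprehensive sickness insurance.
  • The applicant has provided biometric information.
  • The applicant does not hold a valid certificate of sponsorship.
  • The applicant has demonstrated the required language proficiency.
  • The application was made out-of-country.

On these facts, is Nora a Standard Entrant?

article 12 — Certified National: [the applicant has not provided biometric information? no] OR [the applicant has demonstrated the required language proficiency? yes] → satisfied.
article 5 — Recognised Resident: [not a Certified National (article 12)? no] AND [applicant's maintenance funds: $33,650 ≥ $43,450? no] → not satisfied.
article 8 — Provisional Entrant: [the applicant holds comprehensive sickness insurance? yes] AND [the applicant has no offer of skilled employment? yes] → satisfied.
article 9 — Class-S National: [Recognised Resident (article 5)? no] AND [Provisional Entrant (article 8)? yes] → not satisfied.
article 13 — Restricted Migrant: [the application was made out-of-country? yes] AND [the applicant has demonstrated the required language proficiency? yes] AND [the applicant is a national of a visa-waiver state? yes] → satisfied.
article 11 — Class-A Migrant: [the applicant is subject to a deportation order? no] OR [the applicant is a national of a visa-waiver state? yes] → satisfied.
article 10 — Eligible Person: [Restricted Migrant (article 13)? yes] AND [Class-A Migrant (article 11)? yes] → satisfied.
article 4 — Approved Person: [the application was made in-country? no] OR [the applicant has no qualifying family member in the territory? no] → not satisfied.
article 1 — Excluded Entrant: [the applicant does not hold a valid certificate of sponsorship? yes] AND [the application was made in-country? no] → not satisfied.
article 3 — Class-M Visitor: [Approved Person (article 4)? no] AND [not an Excluded Entrant (article 1)? yes] → not satisfied.
article 7 — Standard Entrant: [Class-S National (article 9)? no] OR [not an Eligible Person (article 10)? no] OR [Class-M Visitor (article 3)? no] → not satisfied.

No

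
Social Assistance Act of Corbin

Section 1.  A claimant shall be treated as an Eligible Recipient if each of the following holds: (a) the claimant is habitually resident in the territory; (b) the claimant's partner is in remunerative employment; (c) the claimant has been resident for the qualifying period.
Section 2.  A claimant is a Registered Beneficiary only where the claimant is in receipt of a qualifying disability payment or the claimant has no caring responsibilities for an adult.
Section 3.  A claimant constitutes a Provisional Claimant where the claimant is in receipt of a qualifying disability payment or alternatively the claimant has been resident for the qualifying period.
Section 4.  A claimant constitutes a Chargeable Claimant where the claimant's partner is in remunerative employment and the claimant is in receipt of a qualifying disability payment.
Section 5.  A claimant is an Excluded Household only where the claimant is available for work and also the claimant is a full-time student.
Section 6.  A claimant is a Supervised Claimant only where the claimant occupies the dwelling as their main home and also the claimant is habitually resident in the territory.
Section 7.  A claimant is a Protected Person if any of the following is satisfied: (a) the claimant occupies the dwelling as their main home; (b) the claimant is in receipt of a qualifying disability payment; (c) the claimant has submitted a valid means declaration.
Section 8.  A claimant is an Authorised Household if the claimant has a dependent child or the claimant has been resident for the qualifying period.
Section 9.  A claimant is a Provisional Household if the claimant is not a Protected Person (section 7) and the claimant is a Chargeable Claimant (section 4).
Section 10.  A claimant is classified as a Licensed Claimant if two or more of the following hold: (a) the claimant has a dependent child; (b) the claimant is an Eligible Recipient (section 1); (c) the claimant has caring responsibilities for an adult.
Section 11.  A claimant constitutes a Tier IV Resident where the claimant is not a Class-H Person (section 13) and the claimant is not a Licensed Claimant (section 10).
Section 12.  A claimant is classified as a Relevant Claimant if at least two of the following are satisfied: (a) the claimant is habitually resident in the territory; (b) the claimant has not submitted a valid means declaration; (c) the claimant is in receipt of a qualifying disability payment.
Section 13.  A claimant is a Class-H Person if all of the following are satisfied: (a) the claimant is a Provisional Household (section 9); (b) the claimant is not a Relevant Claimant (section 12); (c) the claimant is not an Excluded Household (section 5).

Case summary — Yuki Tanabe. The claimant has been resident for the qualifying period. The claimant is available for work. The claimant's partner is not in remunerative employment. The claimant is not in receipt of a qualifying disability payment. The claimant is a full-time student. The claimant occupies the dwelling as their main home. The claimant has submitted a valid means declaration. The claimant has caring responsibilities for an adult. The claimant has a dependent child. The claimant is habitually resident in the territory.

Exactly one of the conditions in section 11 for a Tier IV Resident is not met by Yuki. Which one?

Licensed Claimant

Under section 7: the claimant occupies the dwelling as their main home? yes; or the claimant is in receipt of a qualifying disability payment? no; or the claimant has submitted a valid means declaration? yes. So the claimant is a Protected Person.
Under section 4: the claimant's partner is in remunerative employment? no; and the claimant is in receipt of a qualifying disability payment? no. So the claimant is not a Chargeable Claimant.
Under section 9: not a Protected Person (section 7)? no; and Chargeable Claimant (section 4)? no. So the claimant is not a Provisional Household.
Under section 12: the claimant is habitually resident in the territory? yes; the claimant has not submitted a valid means declaration? no; the claimant is in receipt of a qualifying disability payment? no — 1 of 3 hold (need ≥2) → not satisfied.
Under section 5: the claimant is available for work? yes; and the claimant is a full-time student? yes. So the claimant is an Excluded Household.
Under section 13: Provisional Household (section 9)? no; and not a Relevant Claimant (section 12)? yes; and not an Excluded Household (section 5)? no. So the claimant is not a Class-H Person.
Under section 1: the claimant is habitually resident in the territory? yes; and the claimant's partner is in remunerative employment? no; and the claimant has been resident for the qualifying period? yes. So the claimant is not an Eligible Recipient.
Under section 10: the claimant has a dependent child? yes; Eligible Recipient (section 1)? no; the claimant has caring responsibilities for an adult? yes — 2 of 3 hold (need ≥2) → satisfied.
Under section 11: not a Class-H Person (section 13)? yes; and not a Licensed Claimant (section 10)? no. So the claimant is not a Tier IV Resident.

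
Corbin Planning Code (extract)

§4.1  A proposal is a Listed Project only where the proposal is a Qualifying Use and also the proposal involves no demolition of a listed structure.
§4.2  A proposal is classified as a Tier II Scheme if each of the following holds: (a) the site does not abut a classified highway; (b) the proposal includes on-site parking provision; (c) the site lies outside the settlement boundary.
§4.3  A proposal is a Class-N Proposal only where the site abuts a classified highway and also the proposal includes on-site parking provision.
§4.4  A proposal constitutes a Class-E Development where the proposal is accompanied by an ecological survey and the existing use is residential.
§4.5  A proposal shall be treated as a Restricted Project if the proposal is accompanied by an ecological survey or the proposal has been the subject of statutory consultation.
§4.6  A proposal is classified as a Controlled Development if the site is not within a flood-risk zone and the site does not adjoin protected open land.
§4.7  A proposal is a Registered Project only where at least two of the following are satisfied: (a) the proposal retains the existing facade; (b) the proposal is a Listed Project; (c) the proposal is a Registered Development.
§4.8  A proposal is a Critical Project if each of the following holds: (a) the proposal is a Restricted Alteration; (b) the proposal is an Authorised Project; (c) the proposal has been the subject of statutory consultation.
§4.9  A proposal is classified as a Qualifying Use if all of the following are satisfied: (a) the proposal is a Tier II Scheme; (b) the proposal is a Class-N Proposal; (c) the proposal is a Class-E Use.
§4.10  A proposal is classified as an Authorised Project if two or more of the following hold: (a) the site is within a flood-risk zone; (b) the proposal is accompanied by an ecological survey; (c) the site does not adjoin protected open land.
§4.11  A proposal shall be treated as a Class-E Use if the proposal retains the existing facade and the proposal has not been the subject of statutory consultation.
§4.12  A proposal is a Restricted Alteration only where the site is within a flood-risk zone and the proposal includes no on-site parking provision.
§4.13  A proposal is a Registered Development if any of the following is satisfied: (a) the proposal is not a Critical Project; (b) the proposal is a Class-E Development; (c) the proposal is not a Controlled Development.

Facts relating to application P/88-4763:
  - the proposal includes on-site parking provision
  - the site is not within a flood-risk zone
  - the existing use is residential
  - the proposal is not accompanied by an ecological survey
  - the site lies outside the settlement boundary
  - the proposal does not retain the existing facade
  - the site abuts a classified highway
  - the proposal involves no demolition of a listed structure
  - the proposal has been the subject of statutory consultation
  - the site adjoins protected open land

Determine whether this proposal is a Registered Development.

§4.12 — Restricted Alteration: [the site is within a flood-risk zone? no] AND [the proposal includes no on-site parking provision? no] → not satisfied.
§4.10 — Authorised Project: the site is within a flood-risk zone? no; the proposal is accompanied by an ecological survey? no; the site does not adjoin protected open land? no — 0 of 3 hold (need ≥2) → not satisfied.
§4.8 — Critical Project: [Restricted Alteration (§4.12)? no] AND [Authorised Project (§4.10)? no] AND [the proposal has been the subject of statutory consultation? yes] → not satisfied.
§4.4 — Class-E Development: [the proposal is accompanied by an ecological survey? no] AND [the existing use is residential? yes] → not satisfied.
§4.6 — Controlled Development: [the site is not within a flood-risk zone? yes] AND [the site does not adjoin protected open land? no] → not satisfied.
§4.13 — Registered Development: [not a Critical Project (§4.8)? yes] OR [Class-E Development (§4.4)? no] OR [not a Controlled Development (§4.6)? yes] → satisfied.

Yes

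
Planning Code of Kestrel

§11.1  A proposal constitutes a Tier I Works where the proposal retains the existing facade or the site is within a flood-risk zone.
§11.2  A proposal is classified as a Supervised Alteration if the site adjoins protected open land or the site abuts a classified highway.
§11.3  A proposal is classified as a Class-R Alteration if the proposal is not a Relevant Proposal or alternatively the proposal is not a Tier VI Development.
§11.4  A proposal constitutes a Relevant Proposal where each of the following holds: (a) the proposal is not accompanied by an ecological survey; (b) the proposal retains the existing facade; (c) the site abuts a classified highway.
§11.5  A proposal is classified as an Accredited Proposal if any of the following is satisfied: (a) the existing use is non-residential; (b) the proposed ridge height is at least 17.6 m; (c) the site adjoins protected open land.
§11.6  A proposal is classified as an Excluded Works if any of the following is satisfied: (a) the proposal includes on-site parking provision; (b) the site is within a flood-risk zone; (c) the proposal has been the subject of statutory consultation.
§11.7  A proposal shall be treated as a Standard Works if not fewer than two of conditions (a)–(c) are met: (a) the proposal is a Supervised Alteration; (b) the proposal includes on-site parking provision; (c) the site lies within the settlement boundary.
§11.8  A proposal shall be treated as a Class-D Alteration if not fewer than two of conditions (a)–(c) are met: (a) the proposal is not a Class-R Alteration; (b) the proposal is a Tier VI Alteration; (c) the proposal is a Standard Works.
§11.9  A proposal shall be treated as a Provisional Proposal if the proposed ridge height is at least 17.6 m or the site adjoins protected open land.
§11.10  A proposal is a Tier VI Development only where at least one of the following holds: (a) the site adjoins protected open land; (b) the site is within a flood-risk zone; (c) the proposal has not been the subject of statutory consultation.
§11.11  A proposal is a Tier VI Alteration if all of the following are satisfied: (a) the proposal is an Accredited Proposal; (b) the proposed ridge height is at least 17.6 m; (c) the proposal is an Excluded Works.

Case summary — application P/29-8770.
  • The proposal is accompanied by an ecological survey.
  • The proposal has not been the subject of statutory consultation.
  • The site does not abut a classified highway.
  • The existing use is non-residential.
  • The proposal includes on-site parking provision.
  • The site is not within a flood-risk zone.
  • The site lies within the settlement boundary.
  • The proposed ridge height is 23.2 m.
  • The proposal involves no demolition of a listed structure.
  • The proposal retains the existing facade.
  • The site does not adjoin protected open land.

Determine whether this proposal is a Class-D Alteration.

§11.4 — Relevant Proposal: [the proposal is not accompanied by an ecological survey? no] AND [the proposal retains the existing facade? yes] AND [the site abuts a classified highway? no] → not satisfied.
§11.10 — Tier VI Development: [the site adjoins protected open land? no] OR [the site is within a flood-risk zone? no] OR [the proposal has not been the subject of statutory consultation? yes] → satisfied.
§11.3 — Class-R Alteration: [not a Relevant Proposal (§11.4)? yes] OR [not a Tier VI Development (§11.10)? no] → satisfied.
§11.5 — Accredited Proposal: [the existing use is non-residential? yes] OR [proposed ridge height: 23.2 m ≥ 17.6 m? yes] OR [the site adjoins protected open land? no] → satisfied.
§11.6 — Excluded Works: [the proposal includes on-site parking provision? yes] OR [the site is within a flood-risk zone? no] OR [the proposal has been the subject of statutory consultation? no] → satisfied.
§11.11 — Tier VI Alteration: [Accredited Proposal (§11.5)? yes] AND [proposed ridge height: 23.2 m ≥ 17.6 m? yes] AND [Excluded Works (§11.6)? yes] → satisfied.
§11.2 — Supervised Alteration: [the site adjoins protected open land? no] OR [the site abuts a classified highway? no] → not satisfied.
§11.7 — Standard Works: Supervised Alteration (§11.2)? no; the proposal includes on-site parking provision? yes; the site lies within the settlement boundary? yes — 2 of 3 hold (need ≥2) → satisfied.
§11.8 — Class-D Alteration: not a Class-R Alteration (§11.3)? no; Tier VI Alteration (§11.11)? yes; Standard Works (§11.7)? yes — 2 of 3 hold (need ≥2) → satisfied.

Yes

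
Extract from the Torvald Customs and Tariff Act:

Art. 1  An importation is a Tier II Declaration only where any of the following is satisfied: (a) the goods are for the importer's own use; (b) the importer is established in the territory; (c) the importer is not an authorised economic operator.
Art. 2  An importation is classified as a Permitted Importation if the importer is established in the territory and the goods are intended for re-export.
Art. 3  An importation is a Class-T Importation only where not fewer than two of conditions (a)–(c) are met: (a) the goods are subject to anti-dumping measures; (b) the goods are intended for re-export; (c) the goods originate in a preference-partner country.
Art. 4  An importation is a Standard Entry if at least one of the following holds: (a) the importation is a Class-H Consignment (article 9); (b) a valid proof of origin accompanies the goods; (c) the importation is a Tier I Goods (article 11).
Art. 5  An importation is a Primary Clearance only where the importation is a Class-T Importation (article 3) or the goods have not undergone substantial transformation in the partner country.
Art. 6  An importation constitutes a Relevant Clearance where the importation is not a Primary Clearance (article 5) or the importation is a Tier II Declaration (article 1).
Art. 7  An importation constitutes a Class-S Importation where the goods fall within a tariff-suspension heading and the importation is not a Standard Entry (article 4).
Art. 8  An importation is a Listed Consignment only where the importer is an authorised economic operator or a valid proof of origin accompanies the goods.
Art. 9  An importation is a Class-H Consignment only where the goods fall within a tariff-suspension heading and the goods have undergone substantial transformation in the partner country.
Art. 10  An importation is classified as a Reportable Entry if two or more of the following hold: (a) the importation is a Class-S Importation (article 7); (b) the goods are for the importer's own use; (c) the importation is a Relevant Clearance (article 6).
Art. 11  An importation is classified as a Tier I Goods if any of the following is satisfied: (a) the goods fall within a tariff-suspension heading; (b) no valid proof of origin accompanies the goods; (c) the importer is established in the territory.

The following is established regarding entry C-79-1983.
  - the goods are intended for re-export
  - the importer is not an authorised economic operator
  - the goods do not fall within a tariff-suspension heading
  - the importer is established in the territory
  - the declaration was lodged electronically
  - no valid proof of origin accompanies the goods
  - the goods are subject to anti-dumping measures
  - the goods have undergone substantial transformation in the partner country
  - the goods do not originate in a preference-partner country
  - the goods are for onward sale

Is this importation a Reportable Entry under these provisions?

article 9 — Class-H Consignment: [the goods fall within a tariff-suspension heading? no] AND [the goods have undergone substantial transformation in the partner country? yes] → not satisfied.
article 11 — Tier I Goods: [the goods fall within a tariff-suspension heading? no] OR [no valid proof of origin accompanies the goods? yes] OR [the importer is established in the territory? yes] → satisfied.
article 4 — Standard Entry: [Class-H Consignment (article 9)? no] OR [a valid proof of origin accompanies the goods? no] OR [Tier I Goods (article 11)? yes] → satisfied.
article 7 — Class-S Importation: [the goods fall within a tariff-suspension heading? no] AND [not a Standard Entry (article 4)? no] → not satisfied.
article 3 — Class-T Importation: the goods are subject to anti-dumping measures? yes; the goods are intended for re-export? yes; the goods originate in a preference-partner country? no — 2 of 3 hold (need ≥2) → satisfied.
article 5 — Primary Clearance: [Class-T Importation (article 3)? yes] OR [the goods have not undergone substantial transformation in the partner country? no] → satisfied.
article 1 — Tier II Declaration: [the goods are for the importer's own use? no] OR [the importer is established in the territory? yes] OR [the importer is not an authorised economic operator? yes] → satisfied.
article 6 — Relevant Clearance: [not a Primary Clearance (article 5)? no] OR [Tier II Declaration (article 1)? yes] → satisfied.
article 10 — Reportable Entry: Class-S Importation (article 7)? no; the goods are for the importer's own use? no; Relevant Clearance (article 6)? yes — 1 of 3 hold (need ≥2) → not satisfied.

No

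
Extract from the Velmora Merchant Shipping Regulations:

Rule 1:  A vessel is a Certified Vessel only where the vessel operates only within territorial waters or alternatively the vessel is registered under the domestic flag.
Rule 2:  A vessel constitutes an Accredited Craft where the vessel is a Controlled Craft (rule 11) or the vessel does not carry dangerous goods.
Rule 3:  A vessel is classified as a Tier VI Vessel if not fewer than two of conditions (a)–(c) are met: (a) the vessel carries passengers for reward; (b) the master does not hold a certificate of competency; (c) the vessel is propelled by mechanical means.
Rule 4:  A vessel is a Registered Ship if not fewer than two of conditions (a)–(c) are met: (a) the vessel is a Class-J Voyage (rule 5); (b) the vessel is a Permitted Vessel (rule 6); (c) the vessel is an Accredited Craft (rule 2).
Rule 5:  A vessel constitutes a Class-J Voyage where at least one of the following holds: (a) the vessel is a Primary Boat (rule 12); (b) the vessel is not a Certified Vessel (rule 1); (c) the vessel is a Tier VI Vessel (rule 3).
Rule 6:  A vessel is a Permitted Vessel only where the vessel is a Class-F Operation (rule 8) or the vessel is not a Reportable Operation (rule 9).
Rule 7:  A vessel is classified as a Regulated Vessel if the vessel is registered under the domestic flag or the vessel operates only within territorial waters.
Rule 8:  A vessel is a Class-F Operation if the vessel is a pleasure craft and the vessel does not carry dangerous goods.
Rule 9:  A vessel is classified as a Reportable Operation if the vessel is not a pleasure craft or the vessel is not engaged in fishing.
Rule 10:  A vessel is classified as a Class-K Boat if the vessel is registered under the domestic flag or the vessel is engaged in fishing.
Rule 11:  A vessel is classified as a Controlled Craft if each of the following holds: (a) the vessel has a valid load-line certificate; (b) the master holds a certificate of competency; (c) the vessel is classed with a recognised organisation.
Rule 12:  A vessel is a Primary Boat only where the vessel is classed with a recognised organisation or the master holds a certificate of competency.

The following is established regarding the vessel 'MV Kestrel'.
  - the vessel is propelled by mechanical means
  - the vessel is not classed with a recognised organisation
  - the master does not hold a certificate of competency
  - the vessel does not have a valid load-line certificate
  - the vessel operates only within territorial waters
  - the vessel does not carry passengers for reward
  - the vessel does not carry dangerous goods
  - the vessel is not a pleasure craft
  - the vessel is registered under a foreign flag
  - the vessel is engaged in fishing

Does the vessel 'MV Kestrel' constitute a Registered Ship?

rule 12 — Primary Boat: [the vessel is classed with a recognised organisation? no] OR [the master holds a certificate of competency? no] → not satisfied.
rule 1 — Certified Vessel: [the vessel operates only within territorial waters? yes] OR [the vessel is registered under the domestic flag? no] → satisfied.
rule 3 — Tier VI Vessel: the vessel carries passengers for reward? no; the master does not hold a certificate of competency? yes; the vessel is propelled by mechanical means? yes — 2 of 3 hold (need ≥2) → satisfied.
rule 5 — Class-J Voyage: [Primary Boat (rule 12)? no] OR [not a Certified Vessel (rule 1)? no] OR [Tier VI Vessel (rule 3)? yes] → satisfied.
rule 8 — Class-F Operation: [the vessel is a pleasure craft? no] AND [the vessel does not carry dangerous goods? yes] → not satisfied.
rule 9 — Reportable Operation: [the vessel is not a pleasure craft? yes] OR [the vessel is not engaged in fishing? no] → satisfied.
rule 6 — Permitted Vessel: [Class-F Operation (rule 8)? no] OR [not a Reportable Operation (rule 9)? no] → not satisfied.
rule 11 — Controlled Craft: [the vessel has a valid load-line certificate? no] AND [the master holds a certificate of competency? no] AND [the vessel is classed with a recognised organisation? no] → not satisfied.
rule 2 — Accredited Craft: [Controlled Craft (rule 11)? no] OR [the vessel does not carry dangerous goods? yes] → satisfied.
rule 4 — Registered Ship: Class-J Voyage (rule 5)? yes; Permitted Vessel (rule 6)? no; Accredited Craft (rule 2)? yes — 2 of 3 hold (need ≥2) → satisfied.

Yes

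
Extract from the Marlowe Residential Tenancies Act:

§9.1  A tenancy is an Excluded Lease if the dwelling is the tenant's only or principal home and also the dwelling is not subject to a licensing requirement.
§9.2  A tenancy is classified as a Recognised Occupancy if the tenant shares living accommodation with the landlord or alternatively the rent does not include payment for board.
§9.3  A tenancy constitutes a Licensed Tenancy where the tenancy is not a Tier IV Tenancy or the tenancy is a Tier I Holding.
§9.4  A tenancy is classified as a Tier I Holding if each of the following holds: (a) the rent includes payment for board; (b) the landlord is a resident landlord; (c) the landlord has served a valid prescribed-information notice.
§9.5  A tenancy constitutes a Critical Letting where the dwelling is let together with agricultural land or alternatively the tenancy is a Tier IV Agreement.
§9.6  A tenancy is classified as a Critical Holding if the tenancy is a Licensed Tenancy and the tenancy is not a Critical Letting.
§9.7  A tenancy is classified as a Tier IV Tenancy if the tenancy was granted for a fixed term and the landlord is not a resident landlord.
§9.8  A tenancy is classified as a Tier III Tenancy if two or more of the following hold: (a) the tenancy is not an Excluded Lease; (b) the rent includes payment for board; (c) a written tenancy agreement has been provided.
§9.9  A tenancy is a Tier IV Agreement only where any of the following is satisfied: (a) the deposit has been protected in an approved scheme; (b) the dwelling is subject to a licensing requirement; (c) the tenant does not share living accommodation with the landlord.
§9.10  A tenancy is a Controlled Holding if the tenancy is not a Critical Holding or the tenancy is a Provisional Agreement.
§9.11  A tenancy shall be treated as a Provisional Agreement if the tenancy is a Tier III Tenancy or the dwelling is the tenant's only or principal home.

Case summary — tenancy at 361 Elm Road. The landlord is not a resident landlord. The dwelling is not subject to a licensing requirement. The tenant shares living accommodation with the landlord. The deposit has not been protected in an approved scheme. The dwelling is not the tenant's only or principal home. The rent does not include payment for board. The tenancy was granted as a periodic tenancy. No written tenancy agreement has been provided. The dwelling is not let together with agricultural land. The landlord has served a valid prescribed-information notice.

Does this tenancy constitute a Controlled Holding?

No

Under §9.7: the tenancy was granted for a fixed term? no; and the landlord is not a resident landlord? yes. So the tenancy is not a Tier IV Tenancy.
Under §9.4: the rent includes payment for board? no; and the landlord is a resident landlord? no; and the landlord has served a valid prescribed-information notice? yes. So the tenancy is not a Tier I Holding.
Under §9.3: not a Tier IV Tenancy (§9.7)? yes; or Tier I Holding (§9.4)? no. So the tenancy is a Licensed Tenancy.
Under §9.9: the deposit has been protected in an approved scheme? no; or the dwelling is subject to a licensing requirement? no; or the tenant does not share living accommodation with the landlord? no. So the tenancy is not a Tier IV Agreement.
Under §9.5: the dwelling is let together with agricultural land? no; or Tier IV Agreement (§9.9)? no. So the tenancy is not a Critical Letting.
Under §9.6: Licensed Tenancy (§9.3)? yes; and not a Critical Letting (§9.5)? yes. So the tenancy is a Critical Holding.
Under §9.1: the dwelling is the tenant's only or principal home? no; and the dwelling is not subject to a licensing requirement? yes. So the tenancy is not an Excluded Lease.
Under §9.8: not an Excluded Lease (§9.1)? yes; the rent includes payment for board? no; a written tenancy agreement has been provided? no — 1 of 3 hold (need ≥2) → not satisfied.
Under §9.11: Tier III Tenancy (§9.8)? no; or the dwelling is the tenant's only or principal home? no. So the tenancy is not a Provisional Agreement.
Under §9.10: not a Critical Holding (§9.6)? no; or Provisional Agreement (§9.11)? no. So the tenancy is not a Controlled Holding.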